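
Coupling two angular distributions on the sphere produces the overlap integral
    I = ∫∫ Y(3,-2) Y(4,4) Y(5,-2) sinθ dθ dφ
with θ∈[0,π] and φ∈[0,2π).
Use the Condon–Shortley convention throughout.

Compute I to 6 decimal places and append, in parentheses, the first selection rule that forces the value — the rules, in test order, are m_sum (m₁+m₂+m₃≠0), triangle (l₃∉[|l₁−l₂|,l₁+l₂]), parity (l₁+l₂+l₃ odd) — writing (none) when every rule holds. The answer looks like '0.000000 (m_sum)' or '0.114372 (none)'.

m-sum 0 ✓  L=12 even ✓  1≤5≤7 ✓
Π(2lᵢ+1) = 7×9×11 = 693
triangle coeff Δ(3,4,5) = 1/180180
Σ_t [0,2]: t=0:+1/576 t=1:−1/144 t=2:+1/576 = -1/288
(3j)²=20/1001 [(3 4 5; 0 0 0)], sign=+1
Σ_t [2,2]: t=2:+1/8640 = 1/8640
(3j)²=14/1287 [(3 4 5; -2 4 -2)], sign=-1
⇒ 4πI² = 280/1859
I = (-1)√(280/1859/(4π)) = -0.10947990
No selection rule forces the value: the integral is nonzero (none).

-0.109480 (none)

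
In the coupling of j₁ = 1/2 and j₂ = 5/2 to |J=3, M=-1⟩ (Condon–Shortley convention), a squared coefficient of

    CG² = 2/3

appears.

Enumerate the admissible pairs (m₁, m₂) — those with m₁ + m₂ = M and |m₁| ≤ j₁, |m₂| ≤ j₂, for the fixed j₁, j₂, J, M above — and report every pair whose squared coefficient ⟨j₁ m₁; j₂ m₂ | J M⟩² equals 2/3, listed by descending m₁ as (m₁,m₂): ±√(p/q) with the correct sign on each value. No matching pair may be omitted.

Admissible pairs with m₁+m₂ = M = -1: (-1/2,-1/2), (1/2,-3/2)
  (m₁,m₂)=(1/2,-3/2): CG² = 1/3, CG = +√(1/3)
  (m₁,m₂)=(-1/2,-1/2): CG² = 2/3, CG = +√(2/3)   ← matches the target
Pairs with CG² = 2/3: (-1/2,-1/2): +√(2/3)

(-1/2,-1/2): +√(2/3)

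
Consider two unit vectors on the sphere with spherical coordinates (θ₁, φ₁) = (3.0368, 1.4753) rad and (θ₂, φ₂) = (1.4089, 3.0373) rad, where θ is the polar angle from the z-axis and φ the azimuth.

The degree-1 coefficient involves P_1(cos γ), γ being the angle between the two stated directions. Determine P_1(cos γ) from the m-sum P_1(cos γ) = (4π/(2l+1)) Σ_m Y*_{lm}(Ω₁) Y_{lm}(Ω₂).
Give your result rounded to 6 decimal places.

-0.159398

Term-by-term m-sum for l=1 (normalisation 4π/3 = 4.188790):
  [-1]  conj(Y_{1,-1})(Ω₁) = +0.003446+0.035974i ; Y_{1,-1}(Ω₂) = -0.339124-0.035497i ; Δ = +0.000108-0.012322i
  [+0]  conj(Y_{1,0})(Ω₁) = -0.485922-0.000000i ; Y_{1,0}(Ω₂) = +0.078758+0.000000i ; Δ = -0.038270-0.000000i
  [+1]  conj(Y_{1,1})(Ω₁) = -0.003446+0.035974i ; Y_{1,1}(Ω₂) = +0.339124-0.035497i ; Δ = +0.000108+0.012322i
Σ over m = -0.038053+0.000000i; ×(4π/3) → -0.159398+0.000000i. Real part: -0.159398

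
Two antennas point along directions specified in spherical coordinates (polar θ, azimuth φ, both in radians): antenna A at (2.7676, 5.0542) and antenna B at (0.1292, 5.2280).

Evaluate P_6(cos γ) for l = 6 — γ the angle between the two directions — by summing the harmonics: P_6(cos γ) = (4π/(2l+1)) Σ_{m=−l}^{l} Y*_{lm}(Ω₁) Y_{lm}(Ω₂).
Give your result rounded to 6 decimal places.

-0.343372

Addition theorem: P_6(cos γ) = (4π/13) Σ_m Y*_{lm}(Ω₁) Y_{lm}(Ω₂), m = −6…6:
  m=-6: (0.00053 - 0.00102j) × (0.00000 + 0.00000j) = 0.00000 - 0.00000j  (running Σ = 0.00000 - 0.00000j)
  m=-5: (-0.01004 - 0.00140j) × (0.00003 - 0.00005j) = -0.00000 + 0.00000j  (running Σ = -0.00000 + 0.00000j)
  m=-4: (0.01096 + 0.05311j) × (-0.00046 - 0.00085j) = 0.00004 - 0.00003j  (running Σ = 0.00004 - 0.00003j)
  m=-3: (0.16511 - 0.10018j) × (-0.01080 - 0.00026j) = -0.00181 + 0.00104j  (running Σ = -0.00177 + 0.00101j)
  m=-2: (-0.34313 - 0.27954j) × (-0.04226 + 0.07056j) = 0.03422 - 0.01240j  (running Σ = 0.03245 - 0.01139j)
  m=-1: (-0.17766 + 0.49935j) × (0.19235 + 0.33940j) = -0.20365 + 0.03576j  (running Σ = -0.17120 + 0.02436j)
  m=0: (-0.01515 + 0.00000j) × (0.84638 + 0.00000j) = -0.01283 + 0.00000j  (running Σ = -0.18402 + 0.02436j)
  m=1: (0.17766 + 0.49935j) × (-0.19235 + 0.33940j) = -0.20365 - 0.03576j  (running Σ = -0.38768 - 0.01139j)
  m=2: (-0.34313 + 0.27954j) × (-0.04226 - 0.07056j) = 0.03422 + 0.01240j  (running Σ = -0.35345 + 0.00101j)
  m=3: (-0.16511 - 0.10018j) × (0.01080 - 0.00026j) = -0.00181 - 0.00104j  (running Σ = -0.35526 - 0.00003j)
  m=4: (0.01096 - 0.05311j) × (-0.00046 + 0.00085j) = 0.00004 + 0.00003j  (running Σ = -0.35522 + 0.00000j)
  m=5: (0.01004 - 0.00140j) × (-0.00003 - 0.00005j) = -0.00000 - 0.00000j  (running Σ = -0.35522 - 0.00000j)
  m=6: (0.00053 + 0.00102j) × (0.00000 - 0.00000j) = 0.00000 + 0.00000j  (running Σ = -0.35522 + 0.00000j)
Total Σ_m = -0.35522 + 0.00000j. Multiply by 0.966644: -0.34337 + 0.00000j. P_6(cos γ) = -0.343372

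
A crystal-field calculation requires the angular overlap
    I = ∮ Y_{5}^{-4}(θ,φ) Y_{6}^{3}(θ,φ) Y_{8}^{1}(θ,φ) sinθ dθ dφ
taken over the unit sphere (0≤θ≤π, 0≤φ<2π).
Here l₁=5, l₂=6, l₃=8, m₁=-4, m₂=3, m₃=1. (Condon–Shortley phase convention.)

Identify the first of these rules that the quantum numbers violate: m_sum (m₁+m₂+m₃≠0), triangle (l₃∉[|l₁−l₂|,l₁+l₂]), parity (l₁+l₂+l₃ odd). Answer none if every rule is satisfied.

azimuthal sum: -4 + 3 + 1 = 0  ✓
1 ≤ 8 ≤ 11 (triangle on l)  ✓
L = 5 + 6 + 8 = 19 (odd)  ✗

parity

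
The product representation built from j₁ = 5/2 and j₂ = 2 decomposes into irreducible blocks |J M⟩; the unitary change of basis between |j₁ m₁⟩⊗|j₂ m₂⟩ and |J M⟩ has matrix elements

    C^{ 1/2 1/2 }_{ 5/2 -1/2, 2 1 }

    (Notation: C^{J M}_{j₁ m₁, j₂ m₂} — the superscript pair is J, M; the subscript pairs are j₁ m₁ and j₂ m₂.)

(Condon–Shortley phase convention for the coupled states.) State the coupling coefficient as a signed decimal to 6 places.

-0.365148

j₁+j₂−J=4  J+j₁−j₂=1  J−j₁+j₂=0  j₁+j₂+J+1=6
(j₁±m₁, j₂±m₂, J±M) = (2,3,3,1,1,0)
P² = 24/5
sum k=3..3:
  [3] −1/6 = -1/6
S = -1/6
C² = P²·S² = 2/15 ; C = -0.365148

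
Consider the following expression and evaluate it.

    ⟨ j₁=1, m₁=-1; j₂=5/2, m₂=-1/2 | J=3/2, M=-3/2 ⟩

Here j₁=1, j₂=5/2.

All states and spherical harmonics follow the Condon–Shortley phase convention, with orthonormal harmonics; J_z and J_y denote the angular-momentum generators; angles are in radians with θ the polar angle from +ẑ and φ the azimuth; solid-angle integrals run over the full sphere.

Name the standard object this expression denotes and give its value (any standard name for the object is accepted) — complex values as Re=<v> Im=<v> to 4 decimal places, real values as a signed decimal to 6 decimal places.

Clebsch–Gordan coefficient, +√(1/15) ≈ +0.258199

This is a Clebsch–Gordan (vector-coupling) coefficient.
triangle: 2!*0!*3!/6! = 12/720
(j±m)!: 0!*2!*2!*3!*0!*3! = 144
prefactor² = (2J+1)*Δ*N² = 48/5
  k=2: +1/(2!*0!*0!*0!*0!*3!) = 1/12
Σ = 1/12  ⇒  CG² = 48/5*(1/12)² = 1/15
CG = +√(1/15) = +0.258199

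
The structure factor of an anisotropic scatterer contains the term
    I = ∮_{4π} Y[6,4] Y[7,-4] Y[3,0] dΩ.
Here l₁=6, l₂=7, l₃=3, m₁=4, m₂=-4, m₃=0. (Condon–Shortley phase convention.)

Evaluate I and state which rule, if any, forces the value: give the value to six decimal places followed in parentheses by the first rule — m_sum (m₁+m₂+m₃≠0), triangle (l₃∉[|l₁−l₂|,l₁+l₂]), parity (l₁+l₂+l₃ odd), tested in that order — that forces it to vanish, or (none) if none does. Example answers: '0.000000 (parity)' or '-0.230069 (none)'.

Rules hold: Σm=0, L=16 even, 1≤3≤13.
N = 13·15·7 = 1365
Δ = 10!·2!·4!/17! = 1/2042040
Racah Σ t=4..6: t=4:+1/207360 t=5:−1/57600 t=6:+1/207360 = -1/129600
⇒ 3j(6 7 3; 0 0 0)² = 168/12155, sgn +1
Racah Σ t=0..2: t=0:+1/43545600 t=1:−1/1451520 t=2:+1/967680 = 1/2721600
⇒ 3j(6 7 3; 4 -4 0)² = 32/7735, sgn -1
4πI² = N·(3j₀)²·(3jₘ)² = 16128/206635
I = -1·√(0.0780507/4π) = -0.07881037
No selection rule forces the value: the integral is nonzero (none).

-0.078810 (none)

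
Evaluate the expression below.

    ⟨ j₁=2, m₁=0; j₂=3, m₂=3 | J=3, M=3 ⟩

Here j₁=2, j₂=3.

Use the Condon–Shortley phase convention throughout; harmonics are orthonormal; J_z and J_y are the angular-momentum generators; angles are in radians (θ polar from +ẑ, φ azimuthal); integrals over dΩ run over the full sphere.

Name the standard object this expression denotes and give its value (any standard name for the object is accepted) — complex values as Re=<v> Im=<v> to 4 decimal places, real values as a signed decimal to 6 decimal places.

Clebsch–Gordan coefficient, +√(5/12) ≈ +0.645497

This is a Clebsch–Gordan (vector-coupling) coefficient.
triangle: 2!·2!·4!/9! = 96/362880
(j±m)!: 2!·2!·6!·0!·6!·0! = 2073600
prefactor² = (2J+1)·Δ·N² = 3840
  k=2: +1/(2!·0!·0!·4!·2!·0!) = 1/96
Σ = 1/96  ⇒  CG² = 3840·(1/96)² = 5/12
CG = +√(5/12) = +0.645497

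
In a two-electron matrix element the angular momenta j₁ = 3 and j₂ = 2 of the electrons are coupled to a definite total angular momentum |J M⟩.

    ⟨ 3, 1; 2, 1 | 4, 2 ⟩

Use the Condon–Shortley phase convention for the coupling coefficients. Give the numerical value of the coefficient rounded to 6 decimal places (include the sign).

triangle: 1!*5!*3!/10! = 720/3628800
(j±m)!: 4!*2!*3!*1!*6!*2! = 414720
prefactor² = (2J+1)*Δ*N² = 5184/7
  k=0: +1/(0!*1!*2!*3!*3!*0!) = 1/72
  k=1: −1/(1!*0!*1!*2!*4!*1!) = -1/48
Σ = -1/144  ⇒  CG² = 5184/7*(-1/144)² = 1/28
CG = −√(1/28) = -0.188982

-0.188982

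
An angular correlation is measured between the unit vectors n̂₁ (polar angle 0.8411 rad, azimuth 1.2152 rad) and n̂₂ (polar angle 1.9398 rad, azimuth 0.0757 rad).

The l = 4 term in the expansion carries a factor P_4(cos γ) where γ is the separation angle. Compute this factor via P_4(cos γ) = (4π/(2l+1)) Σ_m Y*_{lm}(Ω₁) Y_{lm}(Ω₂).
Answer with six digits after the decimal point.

Expand P_4 via completeness: Σ_{m} conj(Y_{4,m}) at Ω₁ times Y_{4,m} at Ω₂ —
  m=-4: Y*=0.02020 - 0.13510j  Y=0.31964 - 0.09986j  product -0.00703 - 0.04520j
  m=-3: Y*=-0.30258 - 0.16688j  Y=-0.35689 + 0.08247j  product 0.12175 + 0.03460j
  m=-2: Y*=-0.29722 + 0.25608j  Y=-0.02570 + 0.00392j  product 0.00663 - 0.00775j
  m=-1: Y*=0.00908 + 0.02444j  Y=0.33157 - 0.02515j  product 0.00362 + 0.00787j
  m=+0: Y*=-0.36176 + 0.00000j  Y=-0.03284 + 0.00000j  product 0.01188 + 0.00000j
  m=+1: Y*=-0.00908 + 0.02444j  Y=-0.33157 - 0.02515j  product 0.00362 - 0.00787j
  m=+2: Y*=-0.29722 - 0.25608j  Y=-0.02570 - 0.00392j  product 0.00663 + 0.00775j
  m=+3: Y*=0.30258 - 0.16688j  Y=0.35689 + 0.08247j  product 0.12175 - 0.03460j
  m=+4: Y*=0.02020 + 0.13510j  Y=0.31964 + 0.09986j  product -0.00703 + 0.04520j
Total Σ_m = 0.26183 + 0.00000j. Multiply by 1.396263: 0.36559 + 0.00000j. P_4(cos γ) = 0.365585

0.365585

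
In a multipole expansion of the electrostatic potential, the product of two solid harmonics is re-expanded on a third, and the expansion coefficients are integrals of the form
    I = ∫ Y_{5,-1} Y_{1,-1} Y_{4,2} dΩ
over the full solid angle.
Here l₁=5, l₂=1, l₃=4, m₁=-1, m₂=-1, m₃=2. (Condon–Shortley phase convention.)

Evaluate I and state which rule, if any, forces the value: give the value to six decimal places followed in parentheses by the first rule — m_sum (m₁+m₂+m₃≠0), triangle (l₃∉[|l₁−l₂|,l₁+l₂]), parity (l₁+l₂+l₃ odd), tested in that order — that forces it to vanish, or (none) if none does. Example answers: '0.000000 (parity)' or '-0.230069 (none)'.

-0.120286 (none)

Checks pass: Σm=0; 10 even; l₃=4∈[4,6].
(2·5+1)(2·1+1)(2·4+1) = 297
Δ: 2! 8! 0! / 11! → 1/495
sum: t=1:−1/576 = -1/576
3j²(5 1 4; 0 0 0) = Δ·Π!·Σ² = 5/99  (sign -1)
sum: t=0:+1/2880 = 1/2880
3j²(5 1 4; -1 -1 2) = Δ·Π!·Σ² = 2/165  (sign +1)
combine: 4πI² = 297·5/99·2/165 = 2/11
take √, sign -1: I = -0.12028562
No selection rule forces the value: the integral is nonzero (none).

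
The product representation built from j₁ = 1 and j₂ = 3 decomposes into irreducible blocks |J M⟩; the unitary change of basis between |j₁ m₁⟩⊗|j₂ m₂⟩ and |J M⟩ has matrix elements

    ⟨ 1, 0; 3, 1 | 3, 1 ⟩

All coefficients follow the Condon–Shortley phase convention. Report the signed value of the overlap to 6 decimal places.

-0.288675  (= −√(1/12))

√[7·1!1!5!/8! · 1!1!4!2!4!2!] = √(48)
  +(−1)^0/∏(0,1,1,4,0,1)! = 1/24  (running 1/24)
  +(−1)^1/∏(1,0,0,3,1,2)! = -1/12  (running -1/24)
⟨..|..⟩ = √(48)·(-1/24) = -0.288675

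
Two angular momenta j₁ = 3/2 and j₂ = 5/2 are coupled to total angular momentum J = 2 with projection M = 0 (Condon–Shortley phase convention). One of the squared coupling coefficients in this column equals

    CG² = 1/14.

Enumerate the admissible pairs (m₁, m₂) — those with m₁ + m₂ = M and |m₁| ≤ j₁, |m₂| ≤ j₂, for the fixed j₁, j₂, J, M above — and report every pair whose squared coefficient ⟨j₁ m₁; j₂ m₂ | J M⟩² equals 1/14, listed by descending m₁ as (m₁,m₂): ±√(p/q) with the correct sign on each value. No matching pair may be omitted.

(1/2,-1/2): −√(1/14); (-1/2,1/2): −√(1/14)

Admissible pairs with m₁+m₂ = M = 0: (-3/2,3/2), (-1/2,1/2), (1/2,-1/2), (3/2,-3/2)
  (m₁,m₂)=(3/2,-3/2): CG² = 3/7, CG = +√(3/7)
  (m₁,m₂)=(1/2,-1/2): CG² = 1/14, CG = −√(1/14)   ← matches the target
  (m₁,m₂)=(-1/2,1/2): CG² = 1/14, CG = −√(1/14)   ← matches the target
  (m₁,m₂)=(-3/2,3/2): CG² = 3/7, CG = +√(3/7)
Pairs with CG² = 1/14: (1/2,-1/2): −√(1/14); (-1/2,1/2): −√(1/14)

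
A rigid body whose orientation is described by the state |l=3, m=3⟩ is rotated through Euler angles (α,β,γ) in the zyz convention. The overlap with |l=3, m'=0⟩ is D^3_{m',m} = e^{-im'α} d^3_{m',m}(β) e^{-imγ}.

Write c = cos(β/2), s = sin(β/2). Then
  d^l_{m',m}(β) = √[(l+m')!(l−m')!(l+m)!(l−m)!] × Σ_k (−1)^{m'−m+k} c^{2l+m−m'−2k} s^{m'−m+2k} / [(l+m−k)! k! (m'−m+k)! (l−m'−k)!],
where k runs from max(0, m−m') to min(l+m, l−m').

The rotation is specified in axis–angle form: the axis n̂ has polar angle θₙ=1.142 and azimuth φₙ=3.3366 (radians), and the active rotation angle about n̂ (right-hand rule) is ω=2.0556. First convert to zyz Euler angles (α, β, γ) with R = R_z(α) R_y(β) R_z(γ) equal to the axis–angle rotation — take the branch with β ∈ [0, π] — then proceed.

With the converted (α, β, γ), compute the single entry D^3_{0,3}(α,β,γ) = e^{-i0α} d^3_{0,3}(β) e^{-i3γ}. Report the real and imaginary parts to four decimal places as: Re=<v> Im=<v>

Re=-0.4906 Im=-0.1769

Axis–angle → zyz. n̂ = (sinθₙcosφₙ, sinθₙsinφₙ, cosθₙ) = (-0.892229, -0.176231, +0.415776), ω = 2.0556.
R = I cosω + sinω [n̂]ₓ + (1−cosω) n̂n̂ᵀ gives
  R = [+0.701035, -0.137348, -0.699775; +0.598382, -0.420504, +0.681994; -0.387929, -0.896835, -0.212601]
β = atan2(√(R₁₃²+R₂₃²), R₃₃) = 1.785033; α = atan2(R₂₃, R₁₃) mod 2π = 2.369062; γ = atan2(R₃₂, −R₃₁) mod 2π = 5.120640
First d^3_{0,3}(β=1.7850), then the phase factors e^{-i(0)α} and e^{-i(3)γ}:
Half-angle: c=0.627455, s=0.778653. N=√(6·6·720·1)=160.996894
k: max(0,(3)−(0))=3 … min(3+(3),3−(0))=3
  k=3: (−1)^0·160.9969/(36)·0.6275^3·0.7787^3 = +0.521548
d^3_{0,3}(1.7850) = +0.521548
Attach z-rotation phases: D = e^{-i(0)(2.3691)}·(+0.521548)·e^{-i(3)(5.1206)} = -0.490631-0.176898i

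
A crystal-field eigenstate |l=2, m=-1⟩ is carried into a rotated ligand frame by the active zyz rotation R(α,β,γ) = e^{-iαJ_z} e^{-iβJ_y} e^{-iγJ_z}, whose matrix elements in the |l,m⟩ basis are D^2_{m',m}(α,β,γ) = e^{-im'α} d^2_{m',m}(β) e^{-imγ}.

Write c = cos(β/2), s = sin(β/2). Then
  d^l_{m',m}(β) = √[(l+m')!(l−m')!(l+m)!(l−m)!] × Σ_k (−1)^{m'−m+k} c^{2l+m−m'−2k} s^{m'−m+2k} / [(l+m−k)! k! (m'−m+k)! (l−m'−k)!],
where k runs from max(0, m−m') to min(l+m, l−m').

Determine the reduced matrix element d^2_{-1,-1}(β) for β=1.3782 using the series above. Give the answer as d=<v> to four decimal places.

d^2_{-1,-1}(β=1.3782) via the finite sum:
With c≡cos(β/2)=0.771819 and s≡sin(β/2)=0.635843, N=[1·6·1·6]^{1/2}=6.000000
k∈{0,1} keeps every argument non-negative
  k=0: (−1)^0·6.0000/(6)·0.7718^4·0.6358^0 = +0.354863
  k=1: (−1)^1·6.0000/(2)·0.7718^2·0.6358^2 = -0.722522
d^2_{-1,-1}(1.3782) = +0.354863 -0.722522 = -0.367659

d=-0.3677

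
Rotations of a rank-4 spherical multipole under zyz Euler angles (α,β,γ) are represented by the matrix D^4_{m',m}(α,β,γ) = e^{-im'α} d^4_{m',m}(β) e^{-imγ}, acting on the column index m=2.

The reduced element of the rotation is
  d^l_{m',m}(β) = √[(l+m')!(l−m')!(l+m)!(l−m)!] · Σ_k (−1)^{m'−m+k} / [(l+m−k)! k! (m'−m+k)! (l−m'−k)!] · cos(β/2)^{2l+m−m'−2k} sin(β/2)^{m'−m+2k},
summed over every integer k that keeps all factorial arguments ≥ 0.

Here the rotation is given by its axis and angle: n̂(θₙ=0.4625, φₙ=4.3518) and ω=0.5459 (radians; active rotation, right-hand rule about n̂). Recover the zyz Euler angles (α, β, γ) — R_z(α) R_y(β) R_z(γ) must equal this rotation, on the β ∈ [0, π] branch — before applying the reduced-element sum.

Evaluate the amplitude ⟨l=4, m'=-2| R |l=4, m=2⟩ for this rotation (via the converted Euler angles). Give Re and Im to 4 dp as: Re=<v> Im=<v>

Re=0.0004 Im=-0.0030

Axis–angle → zyz. n̂ = (sinθₙcosφₙ, sinθₙsinφₙ, cosθₙ) = (-0.157426, -0.417492, +0.894940), ω = 0.5459.
R = I cosω + sinω [n̂]ₓ + (1−cosω) n̂n̂ᵀ gives
  R = [+0.858262, -0.455089, -0.237233; +0.474194, +0.879993, +0.027430; +0.196280, -0.136037, +0.971065]
β = atan2(√(R₁₃²+R₂₃²), R₃₃) = 0.241144; α = atan2(R₂₃, R₁₃) mod 2π = 3.026478; γ = atan2(R₃₂, −R₃₁) mod 2π = 3.747656
D^4_{-2,2}(3.0265,0.2411,3.7477) = e^{-i·-2·3.0265}·d^4_{-2,2}(0.2411)·e^{-i·2·3.7477}. Compute d first:
Half-angle: c=0.992740, s=0.120280. N=√(2·720·720·2)=1440.000000
The bounds max(0,m−m')=4 and min(l+m,l−m')=6 give 3 terms
  k=4: (−1)^0·1440.0000/(96)·0.9927^4·0.1203^4 = +0.003049
  k=5: (−1)^1·1440.0000/(120)·0.9927^2·0.1203^6 = -0.000036
  k=6: (−1)^2·1440.0000/(1440)·0.9927^0·0.1203^8 = +0.000000
d^4_{-2,2}(0.2411) = +0.003049 -0.000036 +0.000000 = +0.003014
Phases: e^{-i·(-2)·3.0265}=+0.973614-0.228201i, e^{-i·(2)·3.7477}=+0.351029-0.936364i ⇒ D=+0.000386-0.002989i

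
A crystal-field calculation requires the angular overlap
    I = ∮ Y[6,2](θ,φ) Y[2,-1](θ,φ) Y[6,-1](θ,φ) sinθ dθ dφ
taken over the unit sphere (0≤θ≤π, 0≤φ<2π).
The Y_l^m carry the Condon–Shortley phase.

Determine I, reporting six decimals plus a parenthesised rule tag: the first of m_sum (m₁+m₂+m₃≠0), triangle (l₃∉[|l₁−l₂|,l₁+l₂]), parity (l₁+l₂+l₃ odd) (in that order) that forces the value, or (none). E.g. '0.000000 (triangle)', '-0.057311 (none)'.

Checks pass: Σm=0; 14 even; l₃=6∈[4,8].
(2·6+1)(2·2+1)(2·6+1) = 845
Δ: 2! 10! 2! / 15! → 1/90090
sum: t=0:+1/69120 t=1:−1/14400 t=2:+1/69120 = -7/172800
3j²(6 2 6; 0 0 0) = Δ·Π!·Σ² = 14/715  (sign -1)
sum: t=0:+1/34560 t=1:−1/60480 = 1/80640
3j²(6 2 6; 2 -1 -1) = Δ·Π!·Σ² = 6/1001  (sign -1)
combine: 4πI² = 845·14/715·6/1001 = 12/121
take √, sign +1: I = 0.08883682
No selection rule forces the value: the integral is nonzero (none).

0.088837 (none)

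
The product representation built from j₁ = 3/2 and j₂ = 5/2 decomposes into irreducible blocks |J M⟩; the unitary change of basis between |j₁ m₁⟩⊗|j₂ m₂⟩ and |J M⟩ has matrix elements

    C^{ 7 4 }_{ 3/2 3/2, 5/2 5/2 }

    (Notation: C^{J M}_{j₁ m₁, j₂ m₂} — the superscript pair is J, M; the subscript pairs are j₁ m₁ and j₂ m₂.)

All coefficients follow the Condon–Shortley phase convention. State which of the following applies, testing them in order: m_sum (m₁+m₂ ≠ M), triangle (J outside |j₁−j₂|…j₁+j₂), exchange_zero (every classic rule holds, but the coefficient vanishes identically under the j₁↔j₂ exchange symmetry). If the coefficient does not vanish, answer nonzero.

m-sum: m₁+m₂ = 3/2+5/2 = 4, M = 4  ✓
triangle: need |j₁−j₂| ≤ J ≤ j₁+j₂, i.e. J ∈ [1, 4]; J = 7 is outside ✗ ⇒ coefficient is 0

triangle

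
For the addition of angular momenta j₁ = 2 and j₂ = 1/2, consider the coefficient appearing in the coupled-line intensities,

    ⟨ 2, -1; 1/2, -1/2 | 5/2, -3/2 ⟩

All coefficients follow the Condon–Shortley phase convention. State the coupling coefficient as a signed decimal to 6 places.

√[6·0!4!1!/6! · 1!3!0!1!1!4!] = √(144/5)
  +(−1)^0/∏(0,0,3,0,1,1)! = 1/6  (running 1/6)
⟨..|..⟩ = √(144/5)·(1/6) = +0.894427

+√(4/5) = +0.894427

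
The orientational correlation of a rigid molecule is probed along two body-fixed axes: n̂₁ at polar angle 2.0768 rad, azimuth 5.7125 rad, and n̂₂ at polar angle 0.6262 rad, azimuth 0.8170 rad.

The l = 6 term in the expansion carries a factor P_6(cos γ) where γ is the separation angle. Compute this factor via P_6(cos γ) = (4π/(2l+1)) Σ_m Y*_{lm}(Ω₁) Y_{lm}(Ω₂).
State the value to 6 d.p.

0.127921

Term-by-term m-sum for l=6 (normalisation 4π/13 = 0.966644):
  m=-6: Y*=-0.20777 + 0.06031j  Y=0.00369 + 0.01922j  product -0.00193 - 0.00377j
  m=-5: Y*=0.39816 + 0.11802j  Y=-0.05504 + 0.07590j  product -0.03087 + 0.02372j
  m=-4: Y*=-0.21613 - 0.25047j  Y=-0.25980 + 0.03302j  product 0.06442 + 0.05793j
  m=-3: Y*=-0.01237 - 0.08699j  Y=-0.34577 - 0.28572j  product -0.02058 + 0.03361j
  m=-2: Y*=-0.14601 + 0.31885j  Y=-0.02407 - 0.38030j  product 0.12477 + 0.04785j
  m=-1: Y*=0.03328 - 0.02136j  Y=-0.06319 + 0.06732j  product -0.00066 + 0.00359j
  m=+0: Y*=0.33548 + 0.00000j  Y=-0.41127 + 0.00000j  product -0.13797 + 0.00000j
  m=+1: Y*=-0.03328 - 0.02136j  Y=0.06319 + 0.06732j  product -0.00066 - 0.00359j
  m=+2: Y*=-0.14601 - 0.31885j  Y=-0.02407 + 0.38030j  product 0.12477 - 0.04785j
  m=+3: Y*=0.01237 - 0.08699j  Y=0.34577 - 0.28572j  product -0.02058 - 0.03361j
  m=+4: Y*=-0.21613 + 0.25047j  Y=-0.25980 - 0.03302j  product 0.06442 - 0.05793j
  m=+5: Y*=-0.39816 + 0.11802j  Y=0.05504 + 0.07590j  product -0.03087 - 0.02372j
  m=+6: Y*=-0.20777 - 0.06031j  Y=0.00369 - 0.01922j  product -0.00193 + 0.00377j
Σ over m = 0.13234 + 0.00000j; ×(4π/13) → 0.12792 + 0.00000j. Real part: 0.127921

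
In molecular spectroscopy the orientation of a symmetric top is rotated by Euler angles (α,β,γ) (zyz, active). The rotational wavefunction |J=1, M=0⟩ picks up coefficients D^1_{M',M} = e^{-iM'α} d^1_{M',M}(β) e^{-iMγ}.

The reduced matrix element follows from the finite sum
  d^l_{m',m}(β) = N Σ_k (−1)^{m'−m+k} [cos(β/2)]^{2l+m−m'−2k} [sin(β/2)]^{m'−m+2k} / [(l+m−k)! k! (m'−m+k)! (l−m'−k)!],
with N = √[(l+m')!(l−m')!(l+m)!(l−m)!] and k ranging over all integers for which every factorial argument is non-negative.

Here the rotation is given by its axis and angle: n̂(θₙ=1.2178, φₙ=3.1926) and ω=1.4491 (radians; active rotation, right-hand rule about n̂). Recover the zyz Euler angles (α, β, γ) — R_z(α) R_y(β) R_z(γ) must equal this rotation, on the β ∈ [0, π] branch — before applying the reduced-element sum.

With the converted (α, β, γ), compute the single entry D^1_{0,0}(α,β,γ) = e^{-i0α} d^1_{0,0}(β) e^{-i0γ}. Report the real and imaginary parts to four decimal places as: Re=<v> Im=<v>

Axis–angle → zyz. n̂ = (sinθₙcosφₙ, sinθₙsinφₙ, cosθₙ) = (-0.937121, -0.047842, +0.345711), ω = 1.4491.
R = I cosω + sinω [n̂]ₓ + (1−cosω) n̂n̂ᵀ gives
  R = [+0.892982, -0.303763, -0.332132; +0.382545, +0.123407, +0.915658; -0.237156, -0.944721, +0.226403]
β = atan2(√(R₁₃²+R₂₃²), R₃₃) = 1.342413; α = atan2(R₂₃, R₁₃) mod 2π = 1.918762; γ = atan2(R₃₂, −R₃₁) mod 2π = 4.958339
D^1_{0,0}(1.9188,1.3424,4.9583) = e^{-i·0·1.9188}·d^1_{0,0}(1.3424)·e^{-i·0·4.9583}. Compute d first:
c=cos(1.342413/2)=0.783072, s=sin(1.342413/2)=0.621931; N=√[1·1·1·1]=1.000000
k: max(0,(0)−(0))=0 … min(1+(0),1−(0))=1
  k=0: (−1)^0·1.0000/(1)·0.7831^2·0.6219^0 = +0.613202
  k=1: (−1)^1·1.0000/(1)·0.7831^0·0.6219^2 = -0.386798
d^1_{0,0}(1.3424) = +0.613202 -0.386798 = +0.226403
D = (+1.000000+0.000000i)·(+0.226403)·(+1.000000+0.000000i) = +0.226403+0.000000i

Re=0.2264 Im=0.0000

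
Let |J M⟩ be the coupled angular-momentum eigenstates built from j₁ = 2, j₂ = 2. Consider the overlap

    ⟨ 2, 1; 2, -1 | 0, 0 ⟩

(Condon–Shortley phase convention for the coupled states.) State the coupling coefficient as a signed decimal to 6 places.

triangle: 4!×0!×0!/5! = 24/120
(j±m)!: 3!×1!×1!×3!×0!×0! = 36
prefactor² = (2J+1)×Δ×N² = 36/5
  k=1: −1/(1!×3!×0!×0!×0!×0!) = -1/6
Σ = -1/6  ⇒  CG² = 36/5×(-1/6)² = 1/5
CG = −√(1/5) = -0.447214

−√(1/5) = -0.447214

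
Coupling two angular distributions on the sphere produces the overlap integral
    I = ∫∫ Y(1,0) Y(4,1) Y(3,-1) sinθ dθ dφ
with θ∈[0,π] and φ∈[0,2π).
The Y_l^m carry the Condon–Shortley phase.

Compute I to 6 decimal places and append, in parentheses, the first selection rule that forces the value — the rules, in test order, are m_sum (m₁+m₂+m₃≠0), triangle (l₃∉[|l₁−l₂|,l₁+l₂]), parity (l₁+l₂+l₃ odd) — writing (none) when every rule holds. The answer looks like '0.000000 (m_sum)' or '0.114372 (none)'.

-0.238414 (none)

Rules hold: Σm=0, L=8 even, 3≤3≤5.
N = 3·9·7 = 189
Δ = 2!·0!·6!/9! = 1/252
Racah Σ t=1..1: t=1:−1/36 = -1/36
⇒ 3j(1 4 3; 0 0 0)² = 4/63, sgn +1
Racah Σ t=1..1: t=1:−1/48 = -1/48
⇒ 3j(1 4 3; 0 1 -1)² = 5/84, sgn -1
4πI² = N·(3j₀)²·(3jₘ)² = 5/7
I = -1·√(0.714286/4π) = -0.23841361
No selection rule forces the value: the integral is nonzero (none).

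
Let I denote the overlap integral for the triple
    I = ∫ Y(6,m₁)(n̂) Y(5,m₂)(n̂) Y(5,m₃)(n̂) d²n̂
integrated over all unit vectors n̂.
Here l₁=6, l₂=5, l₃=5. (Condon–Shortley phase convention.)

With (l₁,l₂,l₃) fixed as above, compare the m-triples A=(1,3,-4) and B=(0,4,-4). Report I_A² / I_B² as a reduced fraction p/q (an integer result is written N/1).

Shared (l₁,l₂,l₃)=(6,5,5): N and (l;000)² cancel in I_A²/I_B².
A: Δ = 6!·6!·4!/17! = 1/28588560; Racah Σ t=4..5: t=4:+1/138240 t=5:−1/518400 = 11/2073600; ⇒ 3j(6 5 5; 1 3 -4)² = 77/4420, sgn -1
B: Δ = 6!·6!·4!/17! = 1/28588560; Racah Σ t=5..6: t=5:−1/345600 t=6:+1/3110400 = -1/388800; ⇒ 3j(6 5 5; 0 4 -4)² = 192/12155, sgn +1
I_A²/I_B² = (77/4420)/(192/12155) = 847/768

847/768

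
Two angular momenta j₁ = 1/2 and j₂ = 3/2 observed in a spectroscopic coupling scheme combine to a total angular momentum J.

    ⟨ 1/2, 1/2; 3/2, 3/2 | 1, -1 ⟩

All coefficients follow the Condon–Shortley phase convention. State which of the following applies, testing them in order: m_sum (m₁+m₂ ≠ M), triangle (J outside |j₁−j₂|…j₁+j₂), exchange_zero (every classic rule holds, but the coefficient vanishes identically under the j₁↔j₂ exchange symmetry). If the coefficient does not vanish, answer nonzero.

m_sum

m-sum: m₁+m₂ = 1/2+3/2 = 2, M = -1  ✗ ⇒ coefficient is 0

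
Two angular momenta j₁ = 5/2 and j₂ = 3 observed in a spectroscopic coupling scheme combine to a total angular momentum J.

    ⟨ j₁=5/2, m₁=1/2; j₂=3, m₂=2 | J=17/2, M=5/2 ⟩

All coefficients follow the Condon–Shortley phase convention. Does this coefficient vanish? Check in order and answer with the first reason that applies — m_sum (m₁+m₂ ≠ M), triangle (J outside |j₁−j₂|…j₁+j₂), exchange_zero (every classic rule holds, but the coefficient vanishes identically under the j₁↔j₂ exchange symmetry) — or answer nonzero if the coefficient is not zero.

triangle

m-sum: m₁+m₂ = 1/2+2 = 5/2, M = 5/2  ✓
triangle: need |j₁−j₂| ≤ J ≤ j₁+j₂, i.e. J ∈ [1/2, 11/2]; J = 17/2 is outside ✗ ⇒ coefficient is 0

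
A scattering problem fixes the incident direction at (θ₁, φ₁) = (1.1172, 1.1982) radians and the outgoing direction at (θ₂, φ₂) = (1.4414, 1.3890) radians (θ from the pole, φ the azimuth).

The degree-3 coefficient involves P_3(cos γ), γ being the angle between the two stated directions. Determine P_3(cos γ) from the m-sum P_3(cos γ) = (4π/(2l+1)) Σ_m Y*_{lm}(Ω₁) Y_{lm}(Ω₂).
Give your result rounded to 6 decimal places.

0.624541

Addition theorem: P_3(cos γ) = (4π/7) Σ_m Y*_{lm}(Ω₁) Y_{lm}(Ω₂), m = −3…3:
  term(m=-3) = +0.103632-0.066776i   from Y*(Ω₁)=-0.272455-0.132623i, Y(Ω₂)=-0.211052+0.347824i
  term(m=-2) = +0.043547-0.017474i   from Y*(Ω₁)=-0.265938+0.245370i, Y(Ω₂)=-0.121199-0.046118i
  term(m=-1) = +0.003344-0.000646i   from Y*(Ω₁)=-0.004219-0.010795i, Y(Ω₂)=-0.053118+0.288957i
  term(m=+0) = +0.046851+0.000000i   from Y*(Ω₁)=-0.333577-0.000000i, Y(Ω₂)=-0.140450+0.000000i
  term(m=+1) = +0.003344+0.000646i   from Y*(Ω₁)=+0.004219-0.010795i, Y(Ω₂)=+0.053118+0.288957i
  term(m=+2) = +0.043547+0.017474i   from Y*(Ω₁)=-0.265938-0.245370i, Y(Ω₂)=-0.121199+0.046118i
  term(m=+3) = +0.103632+0.066776i   from Y*(Ω₁)=+0.272455-0.132623i, Y(Ω₂)=+0.211052+0.347824i
Σ over m = +0.347896+0.000000i; ×(4π/7) → +0.624541+0.000000i. Real part: 0.624541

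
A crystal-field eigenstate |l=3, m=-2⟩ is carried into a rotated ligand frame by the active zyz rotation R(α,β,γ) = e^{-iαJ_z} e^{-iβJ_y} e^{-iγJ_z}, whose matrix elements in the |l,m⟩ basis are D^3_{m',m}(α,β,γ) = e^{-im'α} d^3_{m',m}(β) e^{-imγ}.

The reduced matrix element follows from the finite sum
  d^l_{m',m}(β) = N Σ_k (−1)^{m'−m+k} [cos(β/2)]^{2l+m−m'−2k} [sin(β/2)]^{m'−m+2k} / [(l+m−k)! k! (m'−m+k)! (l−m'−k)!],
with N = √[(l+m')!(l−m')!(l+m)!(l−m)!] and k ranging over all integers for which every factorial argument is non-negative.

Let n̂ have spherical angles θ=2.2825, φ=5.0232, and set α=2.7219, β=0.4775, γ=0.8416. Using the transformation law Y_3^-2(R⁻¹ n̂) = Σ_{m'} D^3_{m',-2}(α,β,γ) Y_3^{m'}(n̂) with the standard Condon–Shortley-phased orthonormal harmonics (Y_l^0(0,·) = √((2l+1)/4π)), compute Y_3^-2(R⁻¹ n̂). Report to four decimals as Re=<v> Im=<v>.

Need the full column D^3_{m',-2} for m'=−3..3 at α=2.7219, β=0.4775, γ=0.8416.
cos(β/2)=0.971634, sin(β/2)=0.236488
d^3_{-3,-2}: single k=1 term ⇒ +0.501648;  D = -0.457203-0.206439i
d^3_{-2,-2}: k∈[0..1] ⇒ +0.841428 -0.249230 = +0.592198;  D = +0.393585+0.442481i
d^3_{-1,-2}: k∈[0..1] ⇒ -0.647625 +0.076730 = -0.570895;  D = +0.172682+0.544153i
d^3_{0,-2}: k∈[0..1] ⇒ +0.273018 -0.016174 = +0.256844;  D = -0.028810+0.255224i
d^3_{1,-2}: k∈[0..1] ⇒ -0.076730 +0.002273 = -0.074458;  D = -0.037775+0.064164i
d^3_{2,-2}: k∈[0..1] ⇒ +0.014764 -0.000175 = +0.014589;  D = -0.011882+0.008465i
d^3_{3,-2}: single k=0 term ⇒ -0.001760;  D = -0.001726+0.000349i
Y_3^{m'}(θ=2.2825,φ=5.0232) and Σ D·Y over m':
  (-0.4572-0.2064i)·(-0.1455-0.1080i)  (+0.3936+0.4425i)·(+0.3112-0.2229i)  (+0.1727+0.5442i)·(+0.0848+0.2640i)  (-0.0288+0.2552i)·(+0.2113+0.0000i)  (-0.0378+0.0642i)·(-0.0848+0.2640i)  (-0.0119+0.0085i)·(+0.3112+0.2229i)  (-0.0017+0.0003i)·(+0.1455-0.1080i)
Y_3^-2(R⁻¹ n̂) = +0.110715+0.259815i

Re=0.1107 Im=0.2598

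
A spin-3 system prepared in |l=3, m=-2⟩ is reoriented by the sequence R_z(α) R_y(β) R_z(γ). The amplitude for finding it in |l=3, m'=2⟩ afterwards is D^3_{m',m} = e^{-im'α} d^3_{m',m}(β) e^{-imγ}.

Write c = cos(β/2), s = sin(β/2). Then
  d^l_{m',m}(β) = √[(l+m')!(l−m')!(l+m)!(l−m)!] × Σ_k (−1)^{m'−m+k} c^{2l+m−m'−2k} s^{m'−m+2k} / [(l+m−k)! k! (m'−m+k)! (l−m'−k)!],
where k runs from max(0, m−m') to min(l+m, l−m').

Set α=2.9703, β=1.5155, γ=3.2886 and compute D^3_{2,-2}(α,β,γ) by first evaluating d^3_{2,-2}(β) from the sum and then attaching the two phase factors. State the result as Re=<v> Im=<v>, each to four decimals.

Re=0.3886 Im=0.2873

First d^3_{2,-2}(β=1.5155), then the phase factors e^{-i(2)α} and e^{-i(-2)γ}:
With c≡cos(β/2)=0.726384 and s≡sin(β/2)=0.687289, N=[120·1·1·120]^{1/2}=120.000000
k: max(0,(-2)−(2))=0 … min(3+(-2),3−(2))=1
  k=0: (−1)^4·120.0000/(24)·0.7264^2·0.6873^4 = +0.588654
  k=1: (−1)^5·120.0000/(120)·0.7264^0·0.6873^6 = -0.105399
d^3_{2,-2}(1.5155) = +0.588654 -0.105399 = +0.483255
D = (+0.941889+0.335923i)·(+0.483255)·(+0.957088+0.289797i) = +0.388596+0.287278i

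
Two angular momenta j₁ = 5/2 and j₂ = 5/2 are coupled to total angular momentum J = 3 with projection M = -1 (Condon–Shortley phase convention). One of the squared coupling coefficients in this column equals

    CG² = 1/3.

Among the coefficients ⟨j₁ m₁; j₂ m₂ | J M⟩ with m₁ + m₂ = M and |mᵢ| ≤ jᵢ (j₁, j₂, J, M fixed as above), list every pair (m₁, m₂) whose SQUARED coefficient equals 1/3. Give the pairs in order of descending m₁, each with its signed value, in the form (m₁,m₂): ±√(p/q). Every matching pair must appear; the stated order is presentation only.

(3/2,-5/2): +√(1/3); (-5/2,3/2): +√(1/3)

Admissible pairs with m₁+m₂ = M = -1: (-5/2,3/2), (-3/2,1/2), (-1/2,-1/2), (1/2,-3/2), (3/2,-5/2)
  (m₁,m₂)=(3/2,-5/2): CG² = 1/3, CG = +√(1/3)   ← matches the target
  (m₁,m₂)=(1/2,-3/2): CG² = 1/30, CG = +√(1/30)
  (m₁,m₂)=(-1/2,-1/2): CG² = 4/15, CG = −√(4/15)
  (m₁,m₂)=(-3/2,1/2): CG² = 1/30, CG = +√(1/30)
  (m₁,m₂)=(-5/2,3/2): CG² = 1/3, CG = +√(1/3)   ← matches the target
Pairs with CG² = 1/3: (3/2,-5/2): +√(1/3); (-5/2,3/2): +√(1/3)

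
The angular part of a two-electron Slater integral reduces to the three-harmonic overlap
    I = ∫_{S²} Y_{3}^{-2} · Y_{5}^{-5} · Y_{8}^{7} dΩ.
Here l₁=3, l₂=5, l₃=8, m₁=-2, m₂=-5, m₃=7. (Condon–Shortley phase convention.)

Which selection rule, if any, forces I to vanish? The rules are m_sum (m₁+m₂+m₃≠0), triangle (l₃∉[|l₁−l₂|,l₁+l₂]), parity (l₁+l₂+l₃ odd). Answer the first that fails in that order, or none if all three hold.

Σmᵢ = 0  ✓
l₃∈[|l₁−l₂|,l₁+l₂]=[2,8], have l₃=8  ✓
Σlᵢ = 16 ⇒ even  ✓

none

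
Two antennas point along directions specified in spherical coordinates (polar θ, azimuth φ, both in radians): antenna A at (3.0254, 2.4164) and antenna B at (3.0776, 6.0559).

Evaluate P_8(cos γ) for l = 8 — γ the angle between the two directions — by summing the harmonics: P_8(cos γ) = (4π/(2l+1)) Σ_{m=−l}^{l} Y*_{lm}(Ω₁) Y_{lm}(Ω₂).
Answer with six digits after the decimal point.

Expand P_8 via completeness: Σ_{m} conj(Y_{8,m}) at Ω₁ times Y_{8,m} at Ω₂ —
  [-8]  conj(Y_{8,-8})(Ω₁) = (0.000000, 0.000000) ; Y_{8,-8}(Ω₂) = (-0.000000, 0.000000) ; Δ = (-0.000000, 0.000000)
  [-7]  conj(Y_{8,-7})(Ω₁) = (0.000000, 0.000001) ; Y_{8,-7}(Ω₂) = (0.000000, -0.000000) ; Δ = (0.000000, -0.000000)
  [-6]  conj(Y_{8,-6})(Ω₁) = (-0.000004, 0.000012) ; Y_{8,-6}(Ω₂) = (0.000000, 0.000000) ; Δ = (-0.000000, -0.000000)
  [-5]  conj(Y_{8,-5})(Ω₁) = (-0.000177, 0.000093) ; Y_{8,-5}(Ω₂) = (-0.000004, -0.000009) ; Δ = (0.000000, 0.000000)
  [-4]  conj(Y_{8,-4})(Ω₁) = (-0.002292, -0.000563) ; Y_{8,-4}(Ω₂) = (0.000138, 0.000177) ; Δ = (-0.000000, -0.000000)
  [-3]  conj(Y_{8,-3})(Ω₁) = (-0.011766, -0.017023) ; Y_{8,-3}(Ω₂) = (-0.002794, -0.002268) ; Δ = (-0.000006, 0.000074)
  [-2]  conj(Y_{8,-2})(Ω₁) = (0.015458, -0.127759) ; Y_{8,-2}(Ω₂) = (0.037076, 0.018119) ; Δ = (0.002888, -0.004457)
  [-1]  conj(Y_{8,-1})(Ω₁) = (0.379452, -0.336307) ; Y_{8,-1}(Ω₂) = (-0.296560, -0.068589) ; Δ = (-0.135597, 0.073709)
  [+0]  conj(Y_{8,0})(Ω₁) = (0.897025, -0.000000) ; Y_{8,0}(Ω₂) = (1.078926, 0.000000) ; Δ = (0.967823, 0.000000)
  [+1]  conj(Y_{8,1})(Ω₁) = (-0.379452, -0.336307) ; Y_{8,1}(Ω₂) = (0.296560, -0.068589) ; Δ = (-0.135597, -0.073709)
  [+2]  conj(Y_{8,2})(Ω₁) = (0.015458, 0.127759) ; Y_{8,2}(Ω₂) = (0.037076, -0.018119) ; Δ = (0.002888, 0.004457)
  [+3]  conj(Y_{8,3})(Ω₁) = (0.011766, -0.017023) ; Y_{8,3}(Ω₂) = (0.002794, -0.002268) ; Δ = (-0.000006, -0.000074)
  [+4]  conj(Y_{8,4})(Ω₁) = (-0.002292, 0.000563) ; Y_{8,4}(Ω₂) = (0.000138, -0.000177) ; Δ = (-0.000000, 0.000000)
  [+5]  conj(Y_{8,5})(Ω₁) = (0.000177, 0.000093) ; Y_{8,5}(Ω₂) = (0.000004, -0.000009) ; Δ = (0.000000, -0.000000)
  [+6]  conj(Y_{8,6})(Ω₁) = (-0.000004, -0.000012) ; Y_{8,6}(Ω₂) = (0.000000, -0.000000) ; Δ = (-0.000000, 0.000000)
  [+7]  conj(Y_{8,7})(Ω₁) = (-0.000000, 0.000001) ; Y_{8,7}(Ω₂) = (-0.000000, -0.000000) ; Δ = (0.000000, 0.000000)
  [+8]  conj(Y_{8,8})(Ω₁) = (0.000000, -0.000000) ; Y_{8,8}(Ω₂) = (-0.000000, -0.000000) ; Δ = (-0.000000, -0.000000)
Σ over m = (0.702392, -0.000000); ×(4π/17) → (0.519207, -0.000000). Real part: 0.519207

0.519207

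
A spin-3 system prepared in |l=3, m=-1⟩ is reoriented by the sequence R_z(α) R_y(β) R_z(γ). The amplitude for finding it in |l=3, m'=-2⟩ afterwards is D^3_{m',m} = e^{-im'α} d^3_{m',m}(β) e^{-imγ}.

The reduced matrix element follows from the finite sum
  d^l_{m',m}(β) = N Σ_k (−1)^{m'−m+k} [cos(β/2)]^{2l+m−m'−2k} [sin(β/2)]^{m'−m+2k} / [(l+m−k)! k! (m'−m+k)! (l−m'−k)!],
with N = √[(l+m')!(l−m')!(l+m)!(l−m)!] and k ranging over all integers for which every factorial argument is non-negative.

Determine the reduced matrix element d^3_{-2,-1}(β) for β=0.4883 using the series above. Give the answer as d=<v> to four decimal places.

d^3_{-2,-1}(β=0.4883) via the finite sum:
Half-angle: c=0.970343, s=0.241732. N=√(1·120·2·24)=75.894664
Admissible k: 1..2 (factorial args all ≥0)
  k=1: (−1)^0·75.8947/(24)·0.9703^5·0.2417^1 = +0.657598
  k=2: (−1)^1·75.8947/(12)·0.9703^3·0.2417^3 = -0.081622
d^3_{-2,-1}(0.4883) = +0.657598 -0.081622 = +0.575976

d=0.5760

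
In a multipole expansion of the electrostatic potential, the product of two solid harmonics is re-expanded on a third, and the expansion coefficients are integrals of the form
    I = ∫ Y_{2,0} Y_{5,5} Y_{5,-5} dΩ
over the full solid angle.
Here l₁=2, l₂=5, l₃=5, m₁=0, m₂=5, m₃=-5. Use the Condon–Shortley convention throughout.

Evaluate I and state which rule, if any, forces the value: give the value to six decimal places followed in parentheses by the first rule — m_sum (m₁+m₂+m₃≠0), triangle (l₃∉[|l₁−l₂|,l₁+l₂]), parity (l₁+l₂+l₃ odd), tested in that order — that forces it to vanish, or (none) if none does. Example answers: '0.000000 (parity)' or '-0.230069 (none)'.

Checks pass: Σm=0; 12 even; l₃=5∈[3,7].
(2·2+1)(2·5+1)(2·5+1) = 605
Δ: 2! 2! 8! / 13! → 1/38610
sum: t=0:+1/2880 t=1:−1/576 t=2:+1/2880 = -1/960
3j²(2 5 5; 0 0 0) = Δ·Π!·Σ² = 10/429  (sign +1)
sum: t=2:+1/161280 = 1/161280
3j²(2 5 5; 0 5 -5) = Δ·Π!·Σ² = 15/286  (sign +1)
combine: 4πI² = 605·10/429·15/286 = 125/169
take √, sign +1: I = 0.24260890
No selection rule forces the value: the integral is nonzero (none).

0.242609 (none)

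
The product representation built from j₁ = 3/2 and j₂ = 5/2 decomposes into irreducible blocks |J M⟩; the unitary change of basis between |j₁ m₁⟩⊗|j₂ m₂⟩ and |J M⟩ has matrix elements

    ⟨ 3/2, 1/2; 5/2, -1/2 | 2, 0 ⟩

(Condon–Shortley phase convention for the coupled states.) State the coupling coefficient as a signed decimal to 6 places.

triangle: 2!×1!×3!/7! = 12/5040
(j±m)!: 2!×1!×2!×3!×2!×2! = 96
prefactor² = (2J+1)×Δ×N² = 8/7
  k=0: +1/(0!×2!×1!×2!×0!×1!) = 1/4
  k=1: −1/(1!×1!×0!×1!×1!×2!) = -1/2
Σ = -1/4  ⇒  CG² = 8/7×(-1/4)² = 1/14
CG = −√(1/14) = -0.267261

-0.267261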